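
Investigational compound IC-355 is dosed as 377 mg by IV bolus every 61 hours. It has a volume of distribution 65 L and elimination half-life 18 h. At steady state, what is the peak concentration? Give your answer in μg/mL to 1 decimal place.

6.4 μg/mL

k = ln2/t½ = ln2/18 ≈ 0.038508 h⁻¹; fraction remaining f = e^(−kτ) = e^(−0.038508×61) ≈ 0.0955.
At steady state, accumulation factor R = 1/(1 − e^(−kτ)) ≈ 1.1056.
Each bolus raises the concentration by D/Vd = 377/65 ≈ 5.800 μg/mL.
Steady-state peak Cmax,ss = C₀·R ≈ 5.800 × 1.1056 ≈ 6.412 μg/mL.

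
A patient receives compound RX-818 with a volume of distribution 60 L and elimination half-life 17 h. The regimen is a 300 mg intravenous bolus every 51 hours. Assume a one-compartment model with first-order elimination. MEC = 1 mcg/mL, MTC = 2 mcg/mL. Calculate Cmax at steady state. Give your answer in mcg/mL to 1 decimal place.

The dosing interval is 3 half-lives, so f = 2^(−3) = 0.125.
Accumulation ratio R = 1/(1 − f) = 1/0.875 = 8/7.
Single-dose peak C₀ = D/Vd = 300/60 = 5 mcg/mL.
Steady-state peak Cmax,ss = C₀·R = 5 × 8/7 ≈ 5.714 mcg/mL.
Peak 5.7 mcg/mL vs MTC 2 mcg/mL: exceeds toxic threshold.

5.7 mcg/mL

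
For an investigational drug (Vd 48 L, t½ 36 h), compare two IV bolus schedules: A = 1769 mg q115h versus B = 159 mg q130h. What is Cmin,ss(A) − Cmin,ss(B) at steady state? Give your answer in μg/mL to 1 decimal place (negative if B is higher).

4.2 μg/mL

Regimen A: f = (1/2)^(115/36) ≈ 0.1092; Cmin,ss = (1769/48)·f/(1−f) ≈ 4.518 μg/mL.
Regimen B: f = (1/2)^(130/36) ≈ 0.0818; Cmin,ss = (159/48)·f/(1−f) ≈ 0.295 μg/mL.
Difference ≈ 4.518 − 0.295 ≈ 4.223 μg/mL.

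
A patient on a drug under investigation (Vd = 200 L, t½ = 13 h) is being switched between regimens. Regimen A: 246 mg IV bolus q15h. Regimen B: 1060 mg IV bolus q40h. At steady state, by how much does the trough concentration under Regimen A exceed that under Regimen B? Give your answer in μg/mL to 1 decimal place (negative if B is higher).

Regimen A: f = (1/2)^(15/13) ≈ 0.4494; Cmin,ss = (246/200)·f/(1−f) ≈ 1.004 μg/mL.
Regimen B: f = (1/2)^(40/13) ≈ 0.1185; Cmin,ss = (1060/200)·f/(1−f) ≈ 0.712 μg/mL.
Difference ≈ 1.004 − 0.712 ≈ 0.292 μg/mL.

0.3 μg/mL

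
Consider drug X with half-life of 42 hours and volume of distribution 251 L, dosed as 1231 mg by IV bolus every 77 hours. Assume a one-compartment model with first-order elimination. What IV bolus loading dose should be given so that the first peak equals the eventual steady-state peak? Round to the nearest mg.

1711 mg

f = (1/2)^(77/42) ≈ 0.280616; accumulation ratio R = 1/(1−f) ≈ 1.39008.
Loading dose to hit Cmax,ss on first dose: D_load = D_maint·R ≈ 1231 × 1.39008 ≈ 1711.19 mg.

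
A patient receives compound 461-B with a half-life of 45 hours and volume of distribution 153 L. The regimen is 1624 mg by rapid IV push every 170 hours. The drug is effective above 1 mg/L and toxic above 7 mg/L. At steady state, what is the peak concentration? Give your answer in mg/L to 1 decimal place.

11.4 mg/L

τ/t½ = 170/45 ≈ 3.7778, so fraction remaining f = (1/2)^(170/45) ≈ 0.0729.
At steady state, accumulation factor R = 1/(1 − e^(−kτ)) ≈ 1.0786.
Each bolus raises the concentration by D/Vd = 1624/153 ≈ 10.614 mg/L.
Steady-state peak Cmax,ss = C₀·R ≈ 10.614 × 1.0786 ≈ 11.448 mg/L.
Peak 11.4 mg/L vs MTC 7 mg/L: exceeds toxic threshold.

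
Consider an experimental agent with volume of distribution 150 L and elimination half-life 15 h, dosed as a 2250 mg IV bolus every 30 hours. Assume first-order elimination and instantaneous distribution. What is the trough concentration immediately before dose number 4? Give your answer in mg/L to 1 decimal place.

4.9 mg/L

f = (1/2)^(τ/t½) = (1/2)^(30/15) ≈ 0.2500.
C₀ = D/Vd = 2250/150 ≈ 15.000 mg/L.
Before the 4th dose, 3 doses have been given. Superposition: Cmin = C₀·(f + f² + … + f^3).
≈ 15.000 × (0.2500 + 0.0625 + 0.0156) ≈ 15.000 × 0.3281 ≈ 4.921 mg/L.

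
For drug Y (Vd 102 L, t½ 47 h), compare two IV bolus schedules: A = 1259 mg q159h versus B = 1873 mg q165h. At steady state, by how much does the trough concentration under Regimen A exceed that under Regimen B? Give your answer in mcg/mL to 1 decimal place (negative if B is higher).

-0.5 mcg/mL

Regimen A: f = (1/2)^(159/47) ≈ 0.0959; Cmin,ss = (1259/102)·f/(1−f) ≈ 1.309 mcg/mL.
Regimen B: f = (1/2)^(165/47) ≈ 0.0877; Cmin,ss = (1873/102)·f/(1−f) ≈ 1.765 mcg/mL.
Difference ≈ 1.309 − 1.765 ≈ -0.456 mcg/mL.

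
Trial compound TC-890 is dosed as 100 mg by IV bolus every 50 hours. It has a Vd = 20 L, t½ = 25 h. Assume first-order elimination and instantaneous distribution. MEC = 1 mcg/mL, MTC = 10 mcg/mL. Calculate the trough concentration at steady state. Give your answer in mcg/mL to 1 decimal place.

τ = 50 h = 2 half-lives, so f = (1/2)^2 = 0.25.
At steady state, R = 1/(1 − 0.25) = 4/3.
Single-dose peak C₀ = D/Vd = 100/20 = 5 mcg/mL.
Steady-state peak Cmax,ss = C₀·R = 5 × 4/3 ≈ 6.667 mcg/mL.
Steady-state trough Cmin,ss = Cmax,ss·f ≈ 6.667 × 0.25 ≈ 1.667 mcg/mL.
Trough 1.7 mcg/mL vs MEC 1 mcg/mL: adequate.

1.7 mcg/mL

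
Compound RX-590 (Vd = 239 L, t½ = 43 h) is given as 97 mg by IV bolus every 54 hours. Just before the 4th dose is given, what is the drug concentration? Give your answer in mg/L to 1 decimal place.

f = (1/2)^(τ/t½) = (1/2)^(54/43) ≈ 0.4188.
C₀ = D/Vd = 97/239 ≈ 0.406 mg/L.
Before the 4th dose, 3 doses have been given. Superposition: Cmin = C₀·(f + f² + … + f^3).
≈ 0.406 × (0.4188 + 0.1754 + 0.0735) ≈ 0.406 × 0.6677 ≈ 0.271 mg/L.

0.3 mg/L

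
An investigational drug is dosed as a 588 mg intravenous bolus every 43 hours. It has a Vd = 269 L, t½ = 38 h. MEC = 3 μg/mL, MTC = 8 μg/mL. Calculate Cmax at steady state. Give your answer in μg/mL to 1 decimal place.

τ/t½ = 43/38 ≈ 1.1316, so fraction remaining f = (1/2)^(43/38) ≈ 0.4564.
Accumulation ratio R = 1/(1 − f) ≈ 1/0.5436 ≈ 1.8396.
Each bolus raises the concentration by D/Vd = 588/269 ≈ 2.186 μg/mL.
Steady-state peak Cmax,ss = C₀·R ≈ 2.186 × 1.8396 ≈ 4.021 μg/mL.
Peak 4.0 μg/mL vs MTC 8 μg/mL: below toxic threshold.

4.0 μg/mL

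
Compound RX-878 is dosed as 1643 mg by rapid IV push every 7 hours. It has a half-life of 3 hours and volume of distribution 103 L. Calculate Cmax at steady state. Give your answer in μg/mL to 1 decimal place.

k = ln2/t½ = ln2/3 ≈ 0.231049 h⁻¹; fraction remaining f = e^(−kτ) = e^(−0.231049×7) ≈ 0.1984.
At steady state, accumulation factor R = 1/(1 − e^(−kτ)) ≈ 1.2475.
Single-dose peak C₀ = D/Vd = 1643/103 ≈ 15.951 μg/mL.
Steady-state peak Cmax,ss = C₀·R ≈ 15.951 × 1.2475 ≈ 19.899 μg/mL.

19.9 μg/mL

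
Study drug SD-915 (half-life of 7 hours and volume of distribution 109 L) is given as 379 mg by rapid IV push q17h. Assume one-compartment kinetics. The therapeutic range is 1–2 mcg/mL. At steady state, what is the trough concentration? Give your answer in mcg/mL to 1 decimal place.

k = ln2/t½ = ln2/7 ≈ 0.099021 h⁻¹; fraction remaining f = e^(−kτ) = e^(−0.099021×17) ≈ 0.1857.
Accumulation ratio R = 1/(1 − f) ≈ 1/0.8143 ≈ 1.2280.
Each bolus raises the concentration by D/Vd = 379/109 ≈ 3.477 mcg/mL.
Cmax,ss = C₀/(1 − f) ≈ 3.477/0.8143 ≈ 4.270 mcg/mL.
Steady-state trough Cmin,ss = Cmax,ss·f ≈ 4.270 × 0.1857 ≈ 0.793 mcg/mL.
Trough 0.8 mcg/mL vs MEC 1 mcg/mL: subtherapeutic.

0.8 mcg/mL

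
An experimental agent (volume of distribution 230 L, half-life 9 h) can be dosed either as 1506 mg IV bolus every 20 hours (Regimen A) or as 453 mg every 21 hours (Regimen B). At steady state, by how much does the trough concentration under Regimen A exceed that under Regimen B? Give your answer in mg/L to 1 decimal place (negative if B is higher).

1.3 mg/L

Regimen A: f = (1/2)^(20/9) ≈ 0.2143; Cmin,ss = (1506/230)·f/(1−f) ≈ 1.786 mg/L.
Regimen B: f = (1/2)^(21/9) ≈ 0.1984; Cmin,ss = (453/230)·f/(1−f) ≈ 0.487 mg/L.
Difference ≈ 1.786 − 0.487 ≈ 1.299 mg/L.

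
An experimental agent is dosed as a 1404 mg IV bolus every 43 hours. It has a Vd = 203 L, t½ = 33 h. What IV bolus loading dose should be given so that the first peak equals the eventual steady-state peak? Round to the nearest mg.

2361 mg

f = (1/2)^(43/33) ≈ 0.405274; accumulation ratio R = 1/(1−f) ≈ 1.68145.
Loading dose to hit Cmax,ss on first dose: D_load = D_maint·R ≈ 1404 × 1.68145 ≈ 2360.76 mg.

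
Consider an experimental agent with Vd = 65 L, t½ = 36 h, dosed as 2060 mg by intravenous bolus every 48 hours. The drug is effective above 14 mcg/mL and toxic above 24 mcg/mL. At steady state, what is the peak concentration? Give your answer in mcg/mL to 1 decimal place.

52.5 mcg/mL

Over one 48-h interval, 48/36 ≈ 1.3333 half-lives elapse, leaving f ≈ 0.3969 of each dose.
Accumulation ratio R = 1/(1 − f) ≈ 1/0.6031 ≈ 1.6581.
Each bolus raises the concentration by D/Vd = 2060/65 ≈ 31.692 mcg/mL.
Steady-state peak Cmax,ss = C₀·R ≈ 31.692 × 1.6581 ≈ 52.549 mcg/mL.
Peak 52.5 mcg/mL vs MTC 24 mcg/mL: exceeds toxic threshold.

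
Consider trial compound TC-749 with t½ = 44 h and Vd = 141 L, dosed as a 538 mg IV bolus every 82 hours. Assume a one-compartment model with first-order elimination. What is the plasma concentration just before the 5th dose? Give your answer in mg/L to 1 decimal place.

1.4 mg/L

f = (1/2)^(τ/t½) = (1/2)^(82/44) ≈ 0.2748.
C₀ = D/Vd = 538/141 ≈ 3.816 mg/L.
Before the 5th dose, 4 doses have been given. Superposition: Cmin = C₀·(f + f² + … + f^4).
≈ 3.816 × (0.2748 + 0.0755 + 0.0208 + 0.0057) ≈ 3.816 × 0.3768 ≈ 1.438 mg/L.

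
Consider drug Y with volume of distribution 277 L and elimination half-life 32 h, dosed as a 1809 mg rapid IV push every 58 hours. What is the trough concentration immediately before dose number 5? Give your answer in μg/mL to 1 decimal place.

f = (1/2)^(τ/t½) = (1/2)^(58/32) ≈ 0.2847.
C₀ = D/Vd = 1809/277 ≈ 6.531 μg/mL.
Before the 5th dose, 4 doses have been given. Superposition: Cmin = C₀·(f + f² + … + f^4).
≈ 6.531 × (0.2847 + 0.0811 + 0.0231 + 0.0066) ≈ 6.531 × 0.3955 ≈ 2.583 μg/mL.

2.6 μg/mL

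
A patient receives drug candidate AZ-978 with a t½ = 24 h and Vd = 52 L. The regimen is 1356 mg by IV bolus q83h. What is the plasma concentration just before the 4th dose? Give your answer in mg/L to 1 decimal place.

2.6 mg/L

f = (1/2)^(τ/t½) = (1/2)^(83/24) ≈ 0.0910.
C₀ = D/Vd = 1356/52 ≈ 26.077 mg/L.
Before the 4th dose, 3 doses have been given. Superposition: Cmin = C₀·(f + f² + … + f^3).
≈ 26.077 × (0.0910 + 0.0083 + 0.0008) ≈ 26.077 × 0.1001 ≈ 2.610 mg/L.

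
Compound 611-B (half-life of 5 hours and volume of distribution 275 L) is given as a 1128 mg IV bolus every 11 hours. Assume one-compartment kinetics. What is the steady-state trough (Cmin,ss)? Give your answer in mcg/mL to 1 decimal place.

1.1 mcg/mL

τ/t½ = 11/5 ≈ 2.2, so fraction remaining f = (1/2)^(11/5) ≈ 0.2176.
At steady state, accumulation factor R = 1/(1 − e^(−kτ)) ≈ 1.2781.
Each bolus raises the concentration by D/Vd = 1128/275 ≈ 4.102 mcg/mL.
Cmax,ss = C₀/(1 − f) ≈ 4.102/0.7824 ≈ 5.243 mcg/mL.
Steady-state trough Cmin,ss = Cmax,ss·f ≈ 5.243 × 0.2176 ≈ 1.141 mcg/mL.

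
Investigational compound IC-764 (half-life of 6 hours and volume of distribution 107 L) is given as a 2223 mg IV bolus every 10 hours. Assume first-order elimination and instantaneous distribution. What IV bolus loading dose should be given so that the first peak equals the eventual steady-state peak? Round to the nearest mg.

f = (1/2)^(10/6) ≈ 0.314980; accumulation ratio R = 1/(1−f) ≈ 1.45981.
Loading dose to hit Cmax,ss on first dose: D_load = D_maint·R ≈ 2223 × 1.45981 ≈ 3245.16 mg.

3245 mg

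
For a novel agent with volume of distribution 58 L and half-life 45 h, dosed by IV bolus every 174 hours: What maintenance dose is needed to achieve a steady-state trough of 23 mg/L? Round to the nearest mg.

τ/t½ = 174/45 ≈ 3.8667, so f = (1/2)^(174/45) ≈ 0.068552.
Cmin,ss = (D/Vd)·f/(1−f), so D = Cmin,ss·Vd·(1−f)/f.
D = 23 × 58 × (1−f)/f ≈ 23 × 58 × 13.58747 ≈ 18125.68 mg.

18126 mg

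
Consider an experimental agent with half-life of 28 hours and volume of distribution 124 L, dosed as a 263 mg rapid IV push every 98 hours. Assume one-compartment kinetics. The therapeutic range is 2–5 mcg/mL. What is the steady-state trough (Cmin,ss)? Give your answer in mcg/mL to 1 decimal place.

τ/t½ = 98/28 ≈ 3.5, so fraction remaining f = (1/2)^(98/28) ≈ 0.0884.
At steady state, accumulation factor R = 1/(1 − e^(−kτ)) ≈ 1.0970.
Single-dose peak C₀ = D/Vd = 263/124 ≈ 2.121 mcg/mL.
Cmax,ss = C₀/(1 − f) ≈ 2.121/0.9116 ≈ 2.327 mcg/mL.
One interval later, Cmin,ss = Cmax,ss·e^(−kτ) ≈ 2.327 × 0.0884 ≈ 0.206 mcg/mL.
Trough 0.2 mcg/mL vs MEC 2 mcg/mL: subtherapeutic.

0.2 mcg/mL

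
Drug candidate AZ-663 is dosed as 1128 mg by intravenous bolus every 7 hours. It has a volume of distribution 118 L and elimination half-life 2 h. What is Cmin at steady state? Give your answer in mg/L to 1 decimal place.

0.9 mg/L

Over one 7-h interval, 7/2 ≈ 3.5 half-lives elapse, leaving f ≈ 0.0884 of each dose.
Each bolus raises the concentration by D/Vd = 1128/118 ≈ 9.559 mg/L.
Steady-state trough Cmin,ss = C₀·f/(1−f) ≈ 9.559 × 0.0884/0.9116 ≈ 0.927 mg/L.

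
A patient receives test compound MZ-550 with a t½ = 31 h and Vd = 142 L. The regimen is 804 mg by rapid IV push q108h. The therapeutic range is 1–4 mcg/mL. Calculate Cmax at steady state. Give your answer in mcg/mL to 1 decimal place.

τ/t½ = 108/31 ≈ 3.4839, so fraction remaining f = (1/2)^(108/31) ≈ 0.0894.
At steady state, accumulation factor R = 1/(1 − e^(−kτ)) ≈ 1.0982.
Each bolus raises the concentration by D/Vd = 804/142 ≈ 5.662 mcg/mL.
Steady-state peak Cmax,ss = C₀·R ≈ 5.662 × 1.0982 ≈ 6.218 mcg/mL.
Peak 6.2 mcg/mL vs MTC 4 mcg/mL: exceeds toxic threshold.

6.2 mcg/mL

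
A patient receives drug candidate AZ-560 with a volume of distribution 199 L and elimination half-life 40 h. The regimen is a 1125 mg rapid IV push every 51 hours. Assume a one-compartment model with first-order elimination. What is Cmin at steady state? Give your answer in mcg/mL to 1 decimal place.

4.0 mcg/mL

Over one 51-h interval, 51/40 ≈ 1.275 half-lives elapse, leaving f ≈ 0.4132 of each dose.
Each bolus raises the concentration by D/Vd = 1125/199 ≈ 5.653 mcg/mL.
Steady-state trough Cmin,ss = C₀·f/(1−f) ≈ 5.653 × 0.4132/0.5868 ≈ 3.981 mcg/mL.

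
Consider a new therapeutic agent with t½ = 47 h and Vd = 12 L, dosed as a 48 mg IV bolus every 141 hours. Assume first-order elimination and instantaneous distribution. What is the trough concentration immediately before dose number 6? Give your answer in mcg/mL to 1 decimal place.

f = (1/2)^(τ/t½) = (1/2)^(141/47) ≈ 0.1250.
C₀ = D/Vd = 48/12 ≈ 4.000 mcg/mL.
Before the 6th dose, 5 doses have been given. Superposition: Cmin = C₀·(f + f² + … + f^5).
≈ 4.000 × (0.1250 + 0.0156 + 0.0020 + 0.0002 + 0.0000) ≈ 4.000 × 0.1428 ≈ 0.571 mcg/mL.

0.6 mcg/mL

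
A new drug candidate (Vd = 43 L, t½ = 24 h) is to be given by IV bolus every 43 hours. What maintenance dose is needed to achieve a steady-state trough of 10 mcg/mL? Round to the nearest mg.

τ/t½ = 43/24 ≈ 1.7917, so f = (1/2)^(43/24) ≈ 0.288838.
Cmin,ss = (D/Vd)·f/(1−f), so D = Cmin,ss·Vd·(1−f)/f.
D = 10 × 43 × (1−f)/f ≈ 10 × 43 × 2.46215 ≈ 1058.72 mg.

1059 mg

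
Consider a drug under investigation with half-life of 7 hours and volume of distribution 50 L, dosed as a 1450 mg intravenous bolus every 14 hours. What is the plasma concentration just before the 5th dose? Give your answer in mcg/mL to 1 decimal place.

f = (1/2)^(τ/t½) = (1/2)^(14/7) ≈ 0.2500.
C₀ = D/Vd = 1450/50 ≈ 29.000 mcg/mL.
Before the 5th dose, 4 doses have been given. Superposition: Cmin = C₀·(f + f² + … + f^4).
≈ 29.000 × (0.2500 + 0.0625 + 0.0156 + 0.0039) ≈ 29.000 × 0.3320 ≈ 9.628 mcg/mL.

9.6 mcg/mL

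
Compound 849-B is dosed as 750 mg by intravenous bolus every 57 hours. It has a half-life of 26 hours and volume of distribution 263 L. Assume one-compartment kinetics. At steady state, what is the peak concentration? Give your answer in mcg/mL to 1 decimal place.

τ/t½ = 57/26 ≈ 2.1923, so fraction remaining f = (1/2)^(57/26) ≈ 0.2188.
At steady state, accumulation factor R = 1/(1 − e^(−kτ)) ≈ 1.2801.
Single-dose peak C₀ = D/Vd = 750/263 ≈ 2.852 mcg/mL.
Steady-state peak Cmax,ss = C₀·R ≈ 2.852 × 1.2801 ≈ 3.651 mcg/mL.

3.7 mcg/mL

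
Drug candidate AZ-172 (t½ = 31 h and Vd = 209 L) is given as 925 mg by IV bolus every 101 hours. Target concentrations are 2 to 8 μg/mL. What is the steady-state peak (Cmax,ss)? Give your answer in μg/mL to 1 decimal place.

4.9 μg/mL

k = ln2/t½ = ln2/31 ≈ 0.022360 h⁻¹; fraction remaining f = e^(−kτ) = e^(−0.022360×101) ≈ 0.1045.
At steady state, accumulation factor R = 1/(1 − e^(−kτ)) ≈ 1.1167.
Single-dose peak C₀ = D/Vd = 925/209 ≈ 4.426 μg/mL.
Steady-state peak Cmax,ss = C₀·R ≈ 4.426 × 1.1167 ≈ 4.943 μg/mL.
Peak 4.9 μg/mL vs MTC 8 μg/mL: below toxic threshold.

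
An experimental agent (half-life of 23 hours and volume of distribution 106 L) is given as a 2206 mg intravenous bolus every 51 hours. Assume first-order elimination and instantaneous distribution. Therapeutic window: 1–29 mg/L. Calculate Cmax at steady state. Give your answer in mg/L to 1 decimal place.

26.5 mg/L

Over one 51-h interval, 51/23 ≈ 2.2174 half-lives elapse, leaving f ≈ 0.2150 of each dose.
Accumulation ratio R = 1/(1 − f) ≈ 1/0.7850 ≈ 1.2739.
Each bolus raises the concentration by D/Vd = 2206/106 ≈ 20.811 mg/L.
Cmax,ss = C₀/(1 − f) ≈ 20.811/0.7850 ≈ 26.511 mg/L.
Peak 26.5 mg/L vs MTC 29 mg/L: below toxic threshold.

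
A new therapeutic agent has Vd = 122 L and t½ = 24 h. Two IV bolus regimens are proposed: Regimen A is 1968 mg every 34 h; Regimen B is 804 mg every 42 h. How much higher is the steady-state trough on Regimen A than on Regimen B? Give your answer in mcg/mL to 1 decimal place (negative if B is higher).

6.9 mcg/mL

Regimen A: f = (1/2)^(34/24) ≈ 0.3746; Cmin,ss = (1968/122)·f/(1−f) ≈ 9.662 mcg/mL.
Regimen B: f = (1/2)^(42/24) ≈ 0.2973; Cmin,ss = (804/122)·f/(1−f) ≈ 2.788 mcg/mL.
Difference ≈ 9.662 − 2.788 ≈ 6.874 mcg/mL.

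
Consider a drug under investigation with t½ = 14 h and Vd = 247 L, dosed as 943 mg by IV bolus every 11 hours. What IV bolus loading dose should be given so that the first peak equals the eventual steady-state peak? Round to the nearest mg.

f = (1/2)^(11/14) ≈ 0.580065; accumulation ratio R = 1/(1−f) ≈ 2.38132.
Loading dose to hit Cmax,ss on first dose: D_load = D_maint·R ≈ 943 × 2.38132 ≈ 2245.58 mg.

2246 mg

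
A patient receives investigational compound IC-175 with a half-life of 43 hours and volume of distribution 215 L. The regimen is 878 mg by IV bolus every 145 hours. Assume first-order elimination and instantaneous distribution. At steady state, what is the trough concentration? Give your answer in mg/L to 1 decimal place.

0.4 mg/L

Over one 145-h interval, 145/43 ≈ 3.3721 half-lives elapse, leaving f ≈ 0.0966 of each dose.
Each bolus raises the concentration by D/Vd = 878/215 ≈ 4.084 mg/L.
Steady-state trough Cmin,ss = C₀·f/(1−f) ≈ 4.084 × 0.0966/0.9034 ≈ 0.437 mg/L.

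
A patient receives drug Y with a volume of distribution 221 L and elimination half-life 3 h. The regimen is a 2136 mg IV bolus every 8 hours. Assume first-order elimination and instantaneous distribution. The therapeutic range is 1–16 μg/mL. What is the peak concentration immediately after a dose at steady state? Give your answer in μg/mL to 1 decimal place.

τ/t½ = 8/3 ≈ 2.6667, so fraction remaining f = (1/2)^(8/3) ≈ 0.1575.
At steady state, accumulation factor R = 1/(1 − e^(−kτ)) ≈ 1.1869.
Single-dose peak C₀ = D/Vd = 2136/221 ≈ 9.665 μg/mL.
Cmax,ss = C₀/(1 − f) ≈ 9.665/0.8425 ≈ 11.472 μg/mL.
Peak 11.5 μg/mL vs MTC 16 μg/mL: below toxic threshold.

11.5 μg/mL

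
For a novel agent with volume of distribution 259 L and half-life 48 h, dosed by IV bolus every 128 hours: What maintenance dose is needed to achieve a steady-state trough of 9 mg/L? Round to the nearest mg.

12470 mg

τ/t½ = 128/48 ≈ 2.6667, so f = (1/2)^(128/48) ≈ 0.157490.
Cmin,ss = (D/Vd)·f/(1−f), so D = Cmin,ss·Vd·(1−f)/f.
D = 9 × 259 × (1−f)/f ≈ 9 × 259 × 5.34961 ≈ 12469.94 mg.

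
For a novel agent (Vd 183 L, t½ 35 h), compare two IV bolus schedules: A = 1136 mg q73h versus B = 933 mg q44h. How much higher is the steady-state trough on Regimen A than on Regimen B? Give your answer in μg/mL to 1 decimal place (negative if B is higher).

-1.8 μg/mL

Regimen A: f = (1/2)^(73/35) ≈ 0.2356; Cmin,ss = (1136/183)·f/(1−f) ≈ 1.913 μg/mL.
Regimen B: f = (1/2)^(44/35) ≈ 0.4184; Cmin,ss = (933/183)·f/(1−f) ≈ 3.668 μg/mL.
Difference ≈ 1.913 − 3.668 ≈ -1.755 μg/mL.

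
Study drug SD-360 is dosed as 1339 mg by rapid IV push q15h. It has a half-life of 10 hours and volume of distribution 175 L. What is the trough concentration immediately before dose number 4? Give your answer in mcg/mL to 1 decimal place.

4.0 mcg/mL

f = (1/2)^(τ/t½) = (1/2)^(15/10) ≈ 0.3536.
C₀ = D/Vd = 1339/175 ≈ 7.651 mcg/mL.
Before the 4th dose, 3 doses have been given. Superposition: Cmin = C₀·(f + f² + … + f^3).
≈ 7.651 × (0.3536 + 0.1250 + 0.0442) ≈ 7.651 × 0.5228 ≈ 4.000 mcg/mL.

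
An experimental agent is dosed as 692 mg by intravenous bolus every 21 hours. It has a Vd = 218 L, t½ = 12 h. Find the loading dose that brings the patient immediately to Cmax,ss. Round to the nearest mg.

985 mg

f = (1/2)^(21/12) ≈ 0.297302; accumulation ratio R = 1/(1−f) ≈ 1.42309.
Loading dose to hit Cmax,ss on first dose: D_load = D_maint·R ≈ 692 × 1.42309 ≈ 984.78 mg.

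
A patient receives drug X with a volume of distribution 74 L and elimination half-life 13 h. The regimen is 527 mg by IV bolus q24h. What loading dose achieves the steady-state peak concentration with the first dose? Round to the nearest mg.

f = (1/2)^(24/13) ≈ 0.278133; accumulation ratio R = 1/(1−f) ≈ 1.38530.
Loading dose to hit Cmax,ss on first dose: D_load = D_maint·R ≈ 527 × 1.38530 ≈ 730.05 mg.

730 mg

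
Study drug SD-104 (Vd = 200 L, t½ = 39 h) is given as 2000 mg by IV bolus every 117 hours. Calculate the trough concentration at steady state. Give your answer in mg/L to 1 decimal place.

τ = 117 h = 3 half-lives, so f = (1/2)^3 = 0.125.
At steady state, R = 1/(1 − 0.125) = 8/7.
Single-dose peak C₀ = D/Vd = 2000/200 = 10 mg/L.
Steady-state peak Cmax,ss = C₀·R = 10 × 8/7 ≈ 11.429 mg/L.
Steady-state trough Cmin,ss = Cmax,ss·f ≈ 11.429 × 0.125 ≈ 1.429 mg/L.

1.4 mg/L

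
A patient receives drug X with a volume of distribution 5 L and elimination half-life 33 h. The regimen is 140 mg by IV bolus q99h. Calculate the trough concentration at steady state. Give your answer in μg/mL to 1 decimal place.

The dosing interval is 3 half-lives, so f = 2^(−3) = 0.125.
At steady state, R = 1/(1 − 0.125) = 8/7.
Single-dose peak C₀ = D/Vd = 140/5 = 28 μg/mL.
Steady-state peak Cmax,ss = C₀·R = 28 × 8/7 ≈ 32.000 μg/mL.
Steady-state trough Cmin,ss = Cmax,ss·f ≈ 32.000 × 0.125 ≈ 4.000 μg/mL.

4.0 μg/mL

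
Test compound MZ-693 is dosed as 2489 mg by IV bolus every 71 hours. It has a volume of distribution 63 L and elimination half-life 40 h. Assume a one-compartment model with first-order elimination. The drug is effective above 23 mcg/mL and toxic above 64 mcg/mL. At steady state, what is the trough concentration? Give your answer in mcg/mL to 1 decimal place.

k = ln2/t½ = ln2/40 ≈ 0.017329 h⁻¹; fraction remaining f = e^(−kτ) = e^(−0.017329×71) ≈ 0.2922.
At steady state, accumulation factor R = 1/(1 − e^(−kτ)) ≈ 1.4128.
Single-dose peak C₀ = D/Vd = 2489/63 ≈ 39.508 mcg/mL.
Cmax,ss = C₀/(1 − f) ≈ 39.508/0.7078 ≈ 55.818 mcg/mL.
Steady-state trough Cmin,ss = Cmax,ss·f ≈ 55.818 × 0.2922 ≈ 16.310 mcg/mL.
Trough 16.3 mcg/mL vs MEC 23 mcg/mL: subtherapeutic.

16.3 mcg/mL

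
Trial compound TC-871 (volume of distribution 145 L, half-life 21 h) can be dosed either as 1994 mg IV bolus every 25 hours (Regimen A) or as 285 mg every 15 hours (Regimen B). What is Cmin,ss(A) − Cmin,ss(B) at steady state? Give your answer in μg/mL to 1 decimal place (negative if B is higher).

7.7 μg/mL

Regimen A: f = (1/2)^(25/21) ≈ 0.4382; Cmin,ss = (1994/145)·f/(1−f) ≈ 10.726 μg/mL.
Regimen B: f = (1/2)^(15/21) ≈ 0.6095; Cmin,ss = (285/145)·f/(1−f) ≈ 3.068 μg/mL.
Difference ≈ 10.726 − 3.068 ≈ 7.658 μg/mL.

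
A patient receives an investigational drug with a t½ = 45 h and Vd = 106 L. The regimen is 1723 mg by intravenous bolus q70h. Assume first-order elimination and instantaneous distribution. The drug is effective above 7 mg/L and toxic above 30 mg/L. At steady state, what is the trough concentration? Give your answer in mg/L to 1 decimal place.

τ/t½ = 70/45 ≈ 1.5556, so fraction remaining f = (1/2)^(70/45) ≈ 0.3402.
Accumulation ratio R = 1/(1 − f) ≈ 1/0.6598 ≈ 1.5156.
Each bolus raises the concentration by D/Vd = 1723/106 ≈ 16.255 mg/L.
Steady-state peak Cmax,ss = C₀·R ≈ 16.255 × 1.5156 ≈ 24.636 mg/L.
One interval later, Cmin,ss = Cmax,ss·e^(−kτ) ≈ 24.636 × 0.3402 ≈ 8.381 mg/L.
Trough 8.4 mg/L vs MEC 7 mg/L: adequate.

8.4 mg/L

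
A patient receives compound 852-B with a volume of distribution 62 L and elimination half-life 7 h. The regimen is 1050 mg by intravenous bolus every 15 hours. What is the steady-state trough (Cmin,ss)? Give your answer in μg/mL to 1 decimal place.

5.0 μg/mL

Over one 15-h interval, 15/7 ≈ 2.1429 half-lives elapse, leaving f ≈ 0.2264 of each dose.
At steady state, accumulation factor R = 1/(1 − e^(−kτ)) ≈ 1.2927.
Each bolus raises the concentration by D/Vd = 1050/62 ≈ 16.935 μg/mL.
Steady-state peak Cmax,ss = C₀·R ≈ 16.935 × 1.2927 ≈ 21.892 μg/mL.
One interval later, Cmin,ss = Cmax,ss·e^(−kτ) ≈ 21.892 × 0.2264 ≈ 4.956 μg/mL.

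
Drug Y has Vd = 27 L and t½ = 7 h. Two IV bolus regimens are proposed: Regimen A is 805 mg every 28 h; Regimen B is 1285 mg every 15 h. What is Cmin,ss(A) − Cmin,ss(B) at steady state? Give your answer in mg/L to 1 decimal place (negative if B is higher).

-11.9 mg/L

Regimen A: f = (1/2)^(28/7) ≈ 0.0625; Cmin,ss = (805/27)·f/(1−f) ≈ 1.988 mg/L.
Regimen B: f = (1/2)^(15/7) ≈ 0.2264; Cmin,ss = (1285/27)·f/(1−f) ≈ 13.928 mg/L.
Difference ≈ 1.988 − 13.928 ≈ -11.940 mg/L.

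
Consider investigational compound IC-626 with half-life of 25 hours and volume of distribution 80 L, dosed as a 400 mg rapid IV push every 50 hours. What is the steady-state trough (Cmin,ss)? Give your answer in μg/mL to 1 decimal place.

1.7 μg/mL

The dosing interval is 2 half-lives, so f = 2^(−2) = 0.25.
Accumulation ratio R = 1/(1 − f) = 1/0.75 = 4/3.
Single-dose peak C₀ = D/Vd = 400/80 = 5 μg/mL.
Steady-state peak Cmax,ss = C₀·R = 5 × 4/3 ≈ 6.667 μg/mL.
Steady-state trough Cmin,ss = Cmax,ss·f ≈ 6.667 × 0.25 ≈ 1.667 μg/mL.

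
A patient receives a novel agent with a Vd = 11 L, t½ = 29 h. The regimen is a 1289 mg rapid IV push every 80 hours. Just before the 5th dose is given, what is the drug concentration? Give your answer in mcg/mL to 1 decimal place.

20.3 mcg/mL

f = (1/2)^(τ/t½) = (1/2)^(80/29) ≈ 0.1478.
C₀ = D/Vd = 1289/11 ≈ 117.182 mcg/mL.
Before the 5th dose, 4 doses have been given. Superposition: Cmin = C₀·(f + f² + … + f^4).
≈ 117.182 × (0.1478 + 0.0218 + 0.0032 + 0.0005) ≈ 117.182 × 0.1733 ≈ 20.308 mcg/mL.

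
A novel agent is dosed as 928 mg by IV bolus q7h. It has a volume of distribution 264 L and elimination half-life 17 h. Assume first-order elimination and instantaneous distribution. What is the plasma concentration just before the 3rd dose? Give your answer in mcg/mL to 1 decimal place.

f = (1/2)^(τ/t½) = (1/2)^(7/17) ≈ 0.7517.
C₀ = D/Vd = 928/264 ≈ 3.515 mcg/mL.
Before the 3rd dose, 2 doses have been given. Superposition: Cmin = C₀·(f + f²).
≈ 3.515 × (0.7517 + 0.5651) ≈ 3.515 × 1.3168 ≈ 4.629 mcg/mL.

4.6 mcg/mL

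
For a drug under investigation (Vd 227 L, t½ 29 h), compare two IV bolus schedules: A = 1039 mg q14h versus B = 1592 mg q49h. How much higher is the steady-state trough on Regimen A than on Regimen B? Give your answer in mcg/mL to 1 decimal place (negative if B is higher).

Regimen A: f = (1/2)^(14/29) ≈ 0.7156; Cmin,ss = (1039/227)·f/(1−f) ≈ 11.517 mcg/mL.
Regimen B: f = (1/2)^(49/29) ≈ 0.3100; Cmin,ss = (1592/227)·f/(1−f) ≈ 3.151 mcg/mL.
Difference ≈ 11.517 − 3.151 ≈ 8.366 mcg/mL.

8.4 mcg/mL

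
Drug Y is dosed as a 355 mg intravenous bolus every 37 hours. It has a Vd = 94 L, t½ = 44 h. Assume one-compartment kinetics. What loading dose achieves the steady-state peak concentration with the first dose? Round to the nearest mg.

f = (1/2)^(37/44) ≈ 0.558292; accumulation ratio R = 1/(1−f) ≈ 2.26394.
Loading dose to hit Cmax,ss on first dose: D_load = D_maint·R ≈ 355 × 2.26394 ≈ 803.70 mg.

804 mg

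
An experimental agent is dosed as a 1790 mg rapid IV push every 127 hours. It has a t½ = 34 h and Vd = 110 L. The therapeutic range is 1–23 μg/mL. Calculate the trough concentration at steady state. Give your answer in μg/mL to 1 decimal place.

τ/t½ = 127/34 ≈ 3.7353, so fraction remaining f = (1/2)^(127/34) ≈ 0.0751.
Accumulation ratio R = 1/(1 − f) ≈ 1/0.9249 ≈ 1.0812.
Single-dose peak C₀ = D/Vd = 1790/110 ≈ 16.273 μg/mL.
Cmax,ss = C₀/(1 − f) ≈ 16.273/0.9249 ≈ 17.594 μg/mL.
One interval later, Cmin,ss = Cmax,ss·e^(−kτ) ≈ 17.594 × 0.0751 ≈ 1.321 μg/mL.
Trough 1.3 μg/mL vs MEC 1 μg/mL: adequate.

1.3 μg/mL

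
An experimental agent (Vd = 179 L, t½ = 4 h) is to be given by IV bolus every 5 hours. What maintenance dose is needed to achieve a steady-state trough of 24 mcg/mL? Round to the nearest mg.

5922 mg

τ/t½ = 5/4 ≈ 1.25, so f = (1/2)^(5/4) ≈ 0.420448.
Cmin,ss = (D/Vd)·f/(1−f), so D = Cmin,ss·Vd·(1−f)/f.
D = 24 × 179 × (1−f)/f ≈ 24 × 179 × 1.37842 ≈ 5921.69 mg.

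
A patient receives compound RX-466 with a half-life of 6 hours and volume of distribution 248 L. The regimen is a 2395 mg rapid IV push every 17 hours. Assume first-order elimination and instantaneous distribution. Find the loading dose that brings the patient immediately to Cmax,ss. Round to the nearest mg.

2786 mg

f = (1/2)^(17/6) ≈ 0.140308; accumulation ratio R = 1/(1−f) ≈ 1.16321.
Loading dose to hit Cmax,ss on first dose: D_load = D_maint·R ≈ 2395 × 1.16321 ≈ 2785.89 mg.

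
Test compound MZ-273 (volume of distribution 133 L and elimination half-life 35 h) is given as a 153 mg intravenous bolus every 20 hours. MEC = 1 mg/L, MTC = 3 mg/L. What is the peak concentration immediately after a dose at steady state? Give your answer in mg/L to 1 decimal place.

Over one 20-h interval, 20/35 ≈ 0.57143 half-lives elapse, leaving f ≈ 0.6730 of each dose.
At steady state, accumulation factor R = 1/(1 − e^(−kτ)) ≈ 3.0581.
Each bolus raises the concentration by D/Vd = 153/133 ≈ 1.150 mg/L.
Steady-state peak Cmax,ss = C₀·R ≈ 1.150 × 3.0581 ≈ 3.517 mg/L.
Peak 3.5 mg/L vs MTC 3 mg/L: exceeds toxic threshold.

3.5 mg/L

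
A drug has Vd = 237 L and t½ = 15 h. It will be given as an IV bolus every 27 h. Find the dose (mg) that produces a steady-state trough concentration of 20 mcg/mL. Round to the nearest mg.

11766 mg

τ/t½ = 27/15 ≈ 1.8, so f = (1/2)^(27/15) ≈ 0.287175.
Cmin,ss = (D/Vd)·f/(1−f), so D = Cmin,ss·Vd·(1−f)/f.
D = 20 × 237 × (1−f)/f ≈ 20 × 237 × 2.48220 ≈ 11765.63 mg.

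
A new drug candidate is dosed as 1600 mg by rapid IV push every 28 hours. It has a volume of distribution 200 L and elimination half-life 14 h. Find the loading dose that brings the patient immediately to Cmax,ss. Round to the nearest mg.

f = (1/2)^(28/14) ≈ 0.250000; accumulation ratio R = 1/(1−f) ≈ 1.33333.
Loading dose to hit Cmax,ss on first dose: D_load = D_maint·R ≈ 1600 × 1.33333 ≈ 2133.33 mg.

2133 mg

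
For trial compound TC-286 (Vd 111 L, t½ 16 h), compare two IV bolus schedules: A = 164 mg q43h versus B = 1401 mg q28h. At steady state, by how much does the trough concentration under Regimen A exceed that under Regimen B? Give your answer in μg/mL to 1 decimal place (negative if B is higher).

-5.1 μg/mL

Regimen A: f = (1/2)^(43/16) ≈ 0.1552; Cmin,ss = (164/111)·f/(1−f) ≈ 0.271 μg/mL.
Regimen B: f = (1/2)^(28/16) ≈ 0.2973; Cmin,ss = (1401/111)·f/(1−f) ≈ 5.340 μg/mL.
Difference ≈ 0.271 − 5.340 ≈ -5.069 μg/mL.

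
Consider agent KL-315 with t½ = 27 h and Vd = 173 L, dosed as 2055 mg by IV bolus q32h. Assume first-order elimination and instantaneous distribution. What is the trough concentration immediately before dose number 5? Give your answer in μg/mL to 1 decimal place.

9.0 μg/mL

f = (1/2)^(τ/t½) = (1/2)^(32/27) ≈ 0.4398.
C₀ = D/Vd = 2055/173 ≈ 11.879 μg/mL.
Before the 5th dose, 4 doses have been given. Superposition: Cmin = C₀·(f + f² + … + f^4).
≈ 11.879 × (0.4398 + 0.1934 + 0.0851 + 0.0374) ≈ 11.879 × 0.7557 ≈ 8.977 μg/mL.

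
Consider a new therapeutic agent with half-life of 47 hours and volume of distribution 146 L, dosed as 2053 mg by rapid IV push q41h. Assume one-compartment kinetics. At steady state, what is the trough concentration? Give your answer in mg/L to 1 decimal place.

16.9 mg/L

k = ln2/t½ = ln2/47 ≈ 0.014748 h⁻¹; fraction remaining f = e^(−kτ) = e^(−0.014748×41) ≈ 0.5463.
At steady state, accumulation factor R = 1/(1 − e^(−kτ)) ≈ 2.2041.
Each bolus raises the concentration by D/Vd = 2053/146 ≈ 14.062 mg/L.
Steady-state peak Cmax,ss = C₀·R ≈ 14.062 × 2.2041 ≈ 30.994 mg/L.
Steady-state trough Cmin,ss = Cmax,ss·f ≈ 30.994 × 0.5463 ≈ 16.932 mg/L.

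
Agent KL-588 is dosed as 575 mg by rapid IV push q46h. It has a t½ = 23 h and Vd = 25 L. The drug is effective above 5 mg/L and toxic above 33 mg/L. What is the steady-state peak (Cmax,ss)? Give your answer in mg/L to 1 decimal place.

30.7 mg/L

τ = 46 h = 2 half-lives, so f = (1/2)^2 = 0.25.
Accumulation ratio R = 1/(1 − f) = 1/0.75 = 4/3.
Single-dose peak C₀ = D/Vd = 575/25 = 23 mg/L.
Steady-state peak Cmax,ss = C₀·R = 23 × 4/3 ≈ 30.667 mg/L.
Peak 30.7 mg/L vs MTC 33 mg/L: below toxic threshold.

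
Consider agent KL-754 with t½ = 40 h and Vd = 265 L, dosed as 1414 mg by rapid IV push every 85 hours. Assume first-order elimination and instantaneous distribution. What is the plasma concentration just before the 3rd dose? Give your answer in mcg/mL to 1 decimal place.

1.5 mcg/mL

f = (1/2)^(τ/t½) = (1/2)^(85/40) ≈ 0.2293.
C₀ = D/Vd = 1414/265 ≈ 5.336 mcg/mL.
Before the 3rd dose, 2 doses have been given. Superposition: Cmin = C₀·(f + f²).
≈ 5.336 × (0.2293 + 0.0526) ≈ 5.336 × 0.2819 ≈ 1.504 mcg/mL.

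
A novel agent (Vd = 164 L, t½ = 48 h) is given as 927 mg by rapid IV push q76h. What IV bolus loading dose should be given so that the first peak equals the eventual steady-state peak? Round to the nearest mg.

f = (1/2)^(76/48) ≈ 0.333710; accumulation ratio R = 1/(1−f) ≈ 1.50085.
Loading dose to hit Cmax,ss on first dose: D_load = D_maint·R ≈ 927 × 1.50085 ≈ 1391.29 mg.

1391 mg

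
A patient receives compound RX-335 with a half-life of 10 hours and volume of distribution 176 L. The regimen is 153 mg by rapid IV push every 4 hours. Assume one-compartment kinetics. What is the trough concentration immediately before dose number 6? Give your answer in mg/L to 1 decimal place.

f = (1/2)^(τ/t½) = (1/2)^(4/10) ≈ 0.7579.
C₀ = D/Vd = 153/176 ≈ 0.869 mg/L.
Before the 6th dose, 5 doses have been given. Superposition: Cmin = C₀·(f + f² + … + f^5).
≈ 0.869 × (0.7579 + 0.5744 + 0.4353 + 0.3299 + 0.2501) ≈ 0.869 × 2.3476 ≈ 2.040 mg/L.

2.0 mg/L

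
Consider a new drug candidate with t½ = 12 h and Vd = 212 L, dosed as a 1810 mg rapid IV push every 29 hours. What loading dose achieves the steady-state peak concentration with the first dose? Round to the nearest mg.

2227 mg

f = (1/2)^(29/12) ≈ 0.187288; accumulation ratio R = 1/(1−f) ≈ 1.23045.
Loading dose to hit Cmax,ss on first dose: D_load = D_maint·R ≈ 1810 × 1.23045 ≈ 2227.11 mg.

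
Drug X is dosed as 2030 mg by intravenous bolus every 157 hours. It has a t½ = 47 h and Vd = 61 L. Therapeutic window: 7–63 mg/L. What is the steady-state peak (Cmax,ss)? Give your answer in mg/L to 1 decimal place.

36.9 mg/L

k = ln2/t½ = ln2/47 ≈ 0.014748 h⁻¹; fraction remaining f = e^(−kτ) = e^(−0.014748×157) ≈ 0.0987.
Accumulation ratio R = 1/(1 − f) ≈ 1/0.9013 ≈ 1.1095.
Each bolus raises the concentration by D/Vd = 2030/61 ≈ 33.279 mg/L.
Steady-state peak Cmax,ss = C₀·R ≈ 33.279 × 1.1095 ≈ 36.923 mg/L.
Peak 36.9 mg/L vs MTC 63 mg/L: below toxic threshold.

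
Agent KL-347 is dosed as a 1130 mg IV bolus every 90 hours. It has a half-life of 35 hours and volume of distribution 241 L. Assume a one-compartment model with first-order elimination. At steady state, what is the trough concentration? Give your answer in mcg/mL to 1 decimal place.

0.9 mcg/mL

k = ln2/t½ = ln2/35 ≈ 0.019804 h⁻¹; fraction remaining f = e^(−kτ) = e^(−0.019804×90) ≈ 0.1682.
At steady state, accumulation factor R = 1/(1 − e^(−kτ)) ≈ 1.2022.
Single-dose peak C₀ = D/Vd = 1130/241 ≈ 4.689 mcg/mL.
Steady-state peak Cmax,ss = C₀·R ≈ 4.689 × 1.2022 ≈ 5.637 mcg/mL.
One interval later, Cmin,ss = Cmax,ss·e^(−kτ) ≈ 5.637 × 0.1682 ≈ 0.948 mcg/mL.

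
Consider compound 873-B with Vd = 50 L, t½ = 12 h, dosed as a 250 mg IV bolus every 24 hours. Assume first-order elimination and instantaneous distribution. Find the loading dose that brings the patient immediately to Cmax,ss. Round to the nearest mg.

f = (1/2)^(24/12) ≈ 0.250000; accumulation ratio R = 1/(1−f) ≈ 1.33333.
Loading dose to hit Cmax,ss on first dose: D_load = D_maint·R ≈ 250 × 1.33333 ≈ 333.33 mg.

333 mg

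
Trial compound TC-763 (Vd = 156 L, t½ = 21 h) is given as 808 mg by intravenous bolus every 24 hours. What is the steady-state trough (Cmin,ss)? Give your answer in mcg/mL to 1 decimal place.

Over one 24-h interval, 24/21 ≈ 1.1429 half-lives elapse, leaving f ≈ 0.4529 of each dose.
Single-dose peak C₀ = D/Vd = 808/156 ≈ 5.179 mcg/mL.
Steady-state trough Cmin,ss = C₀·f/(1−f) ≈ 5.179 × 0.4529/0.5471 ≈ 4.287 mcg/mL.

4.3 mcg/mL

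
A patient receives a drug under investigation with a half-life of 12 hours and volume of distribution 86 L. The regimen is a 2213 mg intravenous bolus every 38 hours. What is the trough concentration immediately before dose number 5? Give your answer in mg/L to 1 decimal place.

f = (1/2)^(τ/t½) = (1/2)^(38/12) ≈ 0.1114.
C₀ = D/Vd = 2213/86 ≈ 25.733 mg/L.
Before the 5th dose, 4 doses have been given. Superposition: Cmin = C₀·(f + f² + … + f^4).
≈ 25.733 × (0.1114 + 0.0124 + 0.0014 + 0.0002) ≈ 25.733 × 0.1254 ≈ 3.227 mg/L.

3.2 mg/L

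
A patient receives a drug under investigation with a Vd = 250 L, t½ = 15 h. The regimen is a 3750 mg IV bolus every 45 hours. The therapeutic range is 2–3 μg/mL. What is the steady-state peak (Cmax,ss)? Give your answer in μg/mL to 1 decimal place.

17.1 μg/mL

τ = 45 h = 3 half-lives, so f = (1/2)^3 = 0.125.
Accumulation ratio R = 1/(1 − f) = 1/0.875 = 8/7.
Single-dose peak C₀ = D/Vd = 3750/250 = 15 μg/mL.
Steady-state peak Cmax,ss = C₀·R = 15 × 8/7 ≈ 17.143 μg/mL.
Peak 17.1 μg/mL vs MTC 3 μg/mL: exceeds toxic threshold.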